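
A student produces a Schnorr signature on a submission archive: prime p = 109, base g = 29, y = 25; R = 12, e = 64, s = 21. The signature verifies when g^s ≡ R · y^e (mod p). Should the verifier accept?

accept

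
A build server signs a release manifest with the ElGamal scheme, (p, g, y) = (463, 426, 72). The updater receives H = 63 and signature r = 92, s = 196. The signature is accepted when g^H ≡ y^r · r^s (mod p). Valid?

Left side g^H mod p:
426^2 = 181476 ≡ 443
426^4 ≡ 443^2 = 196249 ≡ 400
426^8 ≡ 400^2 = 160000 ≡ 265
426^16 ≡ 265^2 = 70225 ≡ 312
426^32 ≡ 312^2 = 97344 ≡ 114
63 = 32 + 16 + 8 + 4 + 2 + 1, so 426^63 ≡ 114·312·265·400·443·426 ≡ 337 (mod 463)
Right side y^r · r^s mod p:
72^2 = 5184 ≡ 91
72^4 ≡ 91^2 = 8281 ≡ 410
72^8 ≡ 410^2 = 168100 ≡ 31
72^16 ≡ 31^2 = 961 ≡ 35
72^32 ≡ 35^2 = 1225 ≡ 299
72^64 ≡ 299^2 = 89401 ≡ 42
92 = 64 + 16 + 8 + 4, so 72^92 ≡ 42·35·31·410 ≡ 261 (mod 463)
92^2 = 8464 ≡ 130
92^4 ≡ 130^2 = 16900 ≡ 232
92^8 ≡ 232^2 = 53824 ≡ 116
92^16 ≡ 116^2 = 13456 ≡ 29
92^32 ≡ 29^2 = 841 ≡ 378
92^64 ≡ 378^2 = 142884 ≡ 280
92^128 ≡ 280^2 = 78400 ≡ 153
196 = 128 + 64 + 4, so 92^196 ≡ 153·280·232 ≡ 122 (mod 463)
261·122 = 31842 ≡ 358 (mod 463)
337 ≠ 358, so verification fails.

no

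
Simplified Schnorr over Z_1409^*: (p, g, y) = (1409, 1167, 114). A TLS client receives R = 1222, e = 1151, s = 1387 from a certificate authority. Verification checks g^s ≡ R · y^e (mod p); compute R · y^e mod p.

306

114^1151 mod 1409 = 895
R · y^e ≡ 1222·895 = 1093690 ≡ 306 (mod 1409)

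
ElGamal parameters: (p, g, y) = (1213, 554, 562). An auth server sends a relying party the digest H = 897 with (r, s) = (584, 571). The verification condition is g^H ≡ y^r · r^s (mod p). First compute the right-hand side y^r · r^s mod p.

634

562^2 = 315844 ≡ 464
562^4 ≡ 464^2 = 215296 ≡ 595
562^8 ≡ 595^2 = 354025 ≡ 1042
562^16 ≡ 1042^2 = 1085764 ≡ 129
562^32 ≡ 129^2 = 16641 ≡ 872
562^64 ≡ 872^2 = 760384 ≡ 1046
562^128 ≡ 1046^2 = 1094116 ≡ 1203
562^256 ≡ 1203^2 = 1447209 ≡ 100
562^512 ≡ 100^2 = 10000 ≡ 296
584 = 512 + 64 + 8, so 562^584 ≡ 296·1046·1042 ≡ 688 (mod 1213)
584^2 = 341056 ≡ 203
584^4 ≡ 203^2 = 41209 ≡ 1180
584^8 ≡ 1180^2 = 1392400 ≡ 1089
584^16 ≡ 1089^2 = 1185921 ≡ 820
584^32 ≡ 820^2 = 672400 ≡ 398
584^64 ≡ 398^2 = 158404 ≡ 714
584^128 ≡ 714^2 = 509796 ≡ 336
584^256 ≡ 336^2 = 112896 ≡ 87
584^512 ≡ 87^2 = 7569 ≡ 291
571 = 512 + 32 + 16 + 8 + 2 + 1, so 584^571 ≡ 291·398·820·1089·203·584 ≡ 618 (mod 1213)
y^r · r^s ≡ 688·618 = 425184 ≡ 634 (mod 1213)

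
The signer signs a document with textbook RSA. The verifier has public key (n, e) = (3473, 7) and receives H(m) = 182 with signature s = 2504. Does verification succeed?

passes

Squares mod 3473: s^1≡2504, s^2≡1251, s^4≡2151
7 = 4 + 2 + 1, so s^7 ≡ 2151·1251·2504 ≡ 182 (mod 3473)
182 = H(m), so the signature checks out.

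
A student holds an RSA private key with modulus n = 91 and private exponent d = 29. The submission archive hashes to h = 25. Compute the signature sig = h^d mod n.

h^2 ≡ 25^2 = 625 ≡ 79
h^4 ≡ 79^2 = 6241 ≡ 53
h^8 ≡ 53^2 = 2809 ≡ 79
h^16 ≡ 79^2 = 6241 ≡ 53
29 = 16 + 8 + 4 + 1, so h^29 ≡ 53·79·53·25 ≡ 51 (mod 91)

51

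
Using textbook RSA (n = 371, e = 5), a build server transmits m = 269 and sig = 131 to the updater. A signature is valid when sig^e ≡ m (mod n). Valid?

Squares mod 371: sig^1≡131, sig^2≡95, sig^4≡121
5 = 4 + 1, so sig^5 ≡ 121·131 ≡ 269 (mod 371)
sig^5 mod 371 = 269 matches m.

yes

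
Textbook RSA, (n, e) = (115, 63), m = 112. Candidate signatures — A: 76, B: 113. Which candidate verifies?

B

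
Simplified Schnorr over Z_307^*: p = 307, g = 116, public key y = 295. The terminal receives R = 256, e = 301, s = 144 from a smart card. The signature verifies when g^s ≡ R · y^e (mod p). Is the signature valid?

invalid

g^s mod p:
116^2 = 13456 ≡ 255
116^4 ≡ 255^2 = 65025 ≡ 248
116^8 ≡ 248^2 = 61504 ≡ 104
116^16 ≡ 104^2 = 10816 ≡ 71
116^32 ≡ 71^2 = 5041 ≡ 129
116^64 ≡ 129^2 = 16641 ≡ 63
116^128 ≡ 63^2 = 3969 ≡ 285
144 = 128 + 16, so 116^144 ≡ 285·71 ≡ 280 (mod 307)
R · y^e mod p:
295^2 = 87025 ≡ 144
295^4 ≡ 144^2 = 20736 ≡ 167
295^8 ≡ 167^2 = 27889 ≡ 259
295^16 ≡ 259^2 = 67081 ≡ 155
295^32 ≡ 155^2 = 24025 ≡ 79
295^64 ≡ 79^2 = 6241 ≡ 101
295^128 ≡ 101^2 = 10201 ≡ 70
295^256 ≡ 70^2 = 4900 ≡ 295
301 = 256 + 32 + 8 + 4 + 1, so 295^301 ≡ 295·79·259·167·295 ≡ 36 (mod 307)
256·36 = 9216 ≡ 6 (mod 307)
280 ≠ 6; the check fails.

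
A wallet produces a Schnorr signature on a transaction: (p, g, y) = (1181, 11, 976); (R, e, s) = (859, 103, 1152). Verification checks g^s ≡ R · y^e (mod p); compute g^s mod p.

11^1152 mod 1181 = 783

783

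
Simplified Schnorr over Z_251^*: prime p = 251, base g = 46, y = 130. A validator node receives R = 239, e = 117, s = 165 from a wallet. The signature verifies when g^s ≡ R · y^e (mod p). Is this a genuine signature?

g^s mod p:
46^2 = 2116 ≡ 108
46^4 ≡ 108^2 = 11664 ≡ 118
46^8 ≡ 118^2 = 13924 ≡ 119
46^16 ≡ 119^2 = 14161 ≡ 105
46^32 ≡ 105^2 = 11025 ≡ 232
46^64 ≡ 232^2 = 53824 ≡ 110
46^128 ≡ 110^2 = 12100 ≡ 52
165 = 128 + 32 + 4 + 1, so 46^165 ≡ 52·232·118·46 ≡ 2 (mod 251)
R · y^e mod p:
130^2 = 16900 ≡ 83
130^4 ≡ 83^2 = 6889 ≡ 112
130^8 ≡ 112^2 = 12544 ≡ 245
130^16 ≡ 245^2 = 60025 ≡ 36
130^32 ≡ 36^2 = 1296 ≡ 41
130^64 ≡ 41^2 = 1681 ≡ 175
117 = 64 + 32 + 16 + 4 + 1, so 130^117 ≡ 175·41·36·112·130 ≡ 42 (mod 251)
239·42 = 10038 ≡ 249 (mod 251)
2 ≠ 249; the check fails.

forged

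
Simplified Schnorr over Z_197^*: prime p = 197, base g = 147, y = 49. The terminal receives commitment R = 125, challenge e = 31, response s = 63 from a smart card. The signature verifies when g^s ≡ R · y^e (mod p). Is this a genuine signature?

g^s mod p:
Squares mod 197: 147^1≡147, 147^2≡136, 147^4≡175, 147^8≡90, 147^16≡23, 147^32≡135
63 = 32 + 16 + 8 + 4 + 2 + 1, so 147^63 ≡ 135·23·90·175·136·147 ≡ 128 (mod 197)
R · y^e mod p:
Squares mod 197: 49^1≡49, 49^2≡37, 49^4≡187, 49^8≡100, 49^16≡150
31 = 16 + 8 + 4 + 2 + 1, so 49^31 ≡ 150·100·187·37·49 ≡ 29 (mod 197)
125·29 = 3625 ≡ 79 (mod 197)
128 ≠ 79; the check fails.

forged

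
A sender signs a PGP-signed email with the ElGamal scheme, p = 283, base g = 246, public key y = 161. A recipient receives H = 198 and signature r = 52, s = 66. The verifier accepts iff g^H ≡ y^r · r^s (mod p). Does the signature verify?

Left side g^H mod p:
Squares mod 283: 246^1≡246, 246^2≡237, 246^4≡135, 246^8≡113, 246^16≡34, 246^32≡24, 246^64≡10, 246^128≡100
198 = 128 + 64 + 4 + 2, so 246^198 ≡ 100·10·135·237 ≡ 152 (mod 283)
Right side y^r · r^s mod p:
Squares mod 283: 161^1≡161, 161^2≡168, 161^4≡207, 161^8≡116, 161^16≡155, 161^32≡253
52 = 32 + 16 + 4, so 161^52 ≡ 253·155·207 ≡ 216 (mod 283)
Squares mod 283: 52^1≡52, 52^2≡157, 52^4≡28, 52^8≡218, 52^16≡263, 52^32≡117, 52^64≡105
66 = 64 + 2, so 52^66 ≡ 105·157 ≡ 71 (mod 283)
216·71 = 15336 ≡ 54 (mod 283)
152 ≠ 54, so verification fails.

does not verify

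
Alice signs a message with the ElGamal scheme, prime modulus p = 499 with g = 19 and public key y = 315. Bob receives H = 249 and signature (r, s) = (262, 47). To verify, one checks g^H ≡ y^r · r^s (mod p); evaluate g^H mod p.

498

Squares mod 499: 19^1≡19, 19^2≡361, 19^4≡82, 19^8≡237, 19^16≡281, 19^32≡119, 19^64≡189, 19^128≡292
249 = 128 + 64 + 32 + 16 + 8 + 1, so 19^249 ≡ 292·189·119·281·237·19 ≡ 498 (mod 499)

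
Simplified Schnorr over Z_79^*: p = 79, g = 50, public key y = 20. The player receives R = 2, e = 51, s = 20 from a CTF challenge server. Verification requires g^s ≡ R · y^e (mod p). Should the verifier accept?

g^s mod p:
50^2 = 2500 ≡ 51
50^4 ≡ 51^2 = 2601 ≡ 73
50^8 ≡ 73^2 = 5329 ≡ 36
50^16 ≡ 36^2 = 1296 ≡ 32
20 = 16 + 4, so 50^20 ≡ 32·73 ≡ 45 (mod 79)
R · y^e mod p:
20^2 = 400 ≡ 5
20^4 ≡ 5^2 = 25
20^8 ≡ 25^2 = 625 ≡ 72
20^16 ≡ 72^2 = 5184 ≡ 49
20^32 ≡ 49^2 = 2401 ≡ 31
51 = 32 + 16 + 2 + 1, so 20^51 ≡ 31·49·5·20 ≡ 62 (mod 79)
2·62 = 124 ≡ 45 (mod 79)
45 ≡ 45 (mod 79); signature holds.

accept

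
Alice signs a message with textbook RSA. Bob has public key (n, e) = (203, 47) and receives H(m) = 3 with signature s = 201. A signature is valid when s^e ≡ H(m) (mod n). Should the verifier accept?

s^2 ≡ 201^2 = 40401 ≡ 4
s^4 ≡ 4^2 = 16
s^8 ≡ 16^2 = 256 ≡ 53
s^16 ≡ 53^2 = 2809 ≡ 170
s^32 ≡ 170^2 = 28900 ≡ 74
47 = 32 + 8 + 4 + 2 + 1, so s^47 ≡ 74·53·16·4·201 ≡ 3 (mod 203)
s^47 mod 203 = 3 matches H(m).

accept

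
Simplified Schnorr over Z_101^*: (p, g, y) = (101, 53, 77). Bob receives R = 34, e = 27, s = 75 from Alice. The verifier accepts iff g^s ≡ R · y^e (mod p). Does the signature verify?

verifies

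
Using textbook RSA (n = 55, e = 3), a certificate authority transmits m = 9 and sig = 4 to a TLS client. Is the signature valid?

valid

sig^2 ≡ 4^2 = 16
3 = 2 + 1, so sig^3 ≡ 16·4 ≡ 9 (mod 55)
9 = m, so the signature checks out.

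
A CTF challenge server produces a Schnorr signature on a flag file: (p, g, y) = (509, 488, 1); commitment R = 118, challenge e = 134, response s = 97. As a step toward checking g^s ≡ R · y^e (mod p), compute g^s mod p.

118

Squares mod 509: 488^1≡488, 488^2≡441, 488^4≡43, 488^8≡322, 488^16≡357, 488^32≡199, 488^64≡408
97 = 64 + 32 + 1, so 488^97 ≡ 408·199·488 ≡ 118 (mod 509)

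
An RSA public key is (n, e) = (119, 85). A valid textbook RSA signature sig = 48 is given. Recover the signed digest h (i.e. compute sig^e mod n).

Squares mod 119: sig^1≡48, sig^2≡43, sig^4≡64, sig^8≡50, sig^16≡1, sig^32≡1, sig^64≡1
85 = 64 + 16 + 4 + 1, so sig^85 ≡ 1·1·64·48 ≡ 97 (mod 119)

97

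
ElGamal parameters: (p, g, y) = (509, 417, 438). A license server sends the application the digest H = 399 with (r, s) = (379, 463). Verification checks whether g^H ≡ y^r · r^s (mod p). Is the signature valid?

invalid

Left side g^H mod p:
Squares mod 509: 417^1≡417, 417^2≡320, 417^4≡91, 417^8≡137, 417^16≡445, 417^32≡24, 417^64≡67, 417^128≡417, 417^256≡320
399 = 256 + 128 + 8 + 4 + 2 + 1, so 417^399 ≡ 320·417·137·91·320·417 ≡ 389 (mod 509)
Right side y^r · r^s mod p:
Squares mod 509: 438^1≡438, 438^2≡460, 438^4≡365, 438^8≡376, 438^16≡383, 438^32≡97, 438^64≡247, 438^128≡438, 438^256≡460
379 = 256 + 64 + 32 + 16 + 8 + 2 + 1, so 438^379 ≡ 460·247·97·383·376·460·438 ≡ 322 (mod 509)
Squares mod 509: 379^1≡379, 379^2≡103, 379^4≡429, 379^8≡292, 379^16≡261, 379^32≡424, 379^64≡99, 379^128≡130, 379^256≡103
463 = 256 + 128 + 64 + 8 + 4 + 2 + 1, so 379^463 ≡ 103·130·99·292·429·103·379 ≡ 144 (mod 509)
322·144 = 46368 ≡ 49 (mod 509)
389 ≠ 49, so verification fails.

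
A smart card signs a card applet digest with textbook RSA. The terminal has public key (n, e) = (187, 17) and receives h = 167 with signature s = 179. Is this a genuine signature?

forged

s^2 ≡ 179^2 = 32041 ≡ 64
s^4 ≡ 64^2 = 4096 ≡ 169
s^8 ≡ 169^2 = 28561 ≡ 137
s^16 ≡ 137^2 = 18769 ≡ 69
17 = 16 + 1, so s^17 ≡ 69·179 ≡ 9 (mod 187)
The recovered value 9 does not match the digest 167.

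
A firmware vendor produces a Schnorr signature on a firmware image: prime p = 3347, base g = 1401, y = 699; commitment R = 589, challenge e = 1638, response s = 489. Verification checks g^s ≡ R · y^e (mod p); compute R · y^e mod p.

1432

Squares mod 3347: 699^1≡699, 699^2≡3286, 699^4≡374, 699^8≡2649, 699^16≡1889, 699^32≡419, 699^64≡1517, 699^128≡1900, 699^256≡1934, 699^512≡1757, 699^1024≡1115
1638 = 1024 + 512 + 64 + 32 + 4 + 2, so 699^1638 ≡ 1115·1757·1517·419·374·3286 ≡ 565 (mod 3347)
R · y^e ≡ 589·565 = 332785 ≡ 1432 (mod 3347)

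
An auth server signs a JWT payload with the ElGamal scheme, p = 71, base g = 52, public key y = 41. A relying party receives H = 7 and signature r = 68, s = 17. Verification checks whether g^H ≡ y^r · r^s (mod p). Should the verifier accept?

Left side g^H mod p:
52^2 = 2704 ≡ 6
52^4 ≡ 6^2 = 36
7 = 4 + 2 + 1, so 52^7 ≡ 36·6·52 ≡ 14 (mod 71)
Right side y^r · r^s mod p:
41^2 = 1681 ≡ 48
41^4 ≡ 48^2 = 2304 ≡ 32
41^8 ≡ 32^2 = 1024 ≡ 30
41^16 ≡ 30^2 = 900 ≡ 48
41^32 ≡ 48^2 = 2304 ≡ 32
41^64 ≡ 32^2 = 1024 ≡ 30
68 = 64 + 4, so 41^68 ≡ 30·32 ≡ 37 (mod 71)
68^2 = 4624 ≡ 9
68^4 ≡ 9^2 = 81 ≡ 10
68^8 ≡ 10^2 = 100 ≡ 29
68^16 ≡ 29^2 = 841 ≡ 60
17 = 16 + 1, so 68^17 ≡ 60·68 ≡ 33 (mod 71)
37·33 = 1221 ≡ 14 (mod 71)
14 ≡ 14 (mod 71), so the signature is genuine.

accept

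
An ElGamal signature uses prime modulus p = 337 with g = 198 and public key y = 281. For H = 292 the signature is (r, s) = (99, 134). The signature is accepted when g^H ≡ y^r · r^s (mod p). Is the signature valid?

Left side g^H mod p:
198^2 = 39204 ≡ 112
198^4 ≡ 112^2 = 12544 ≡ 75
198^8 ≡ 75^2 = 5625 ≡ 233
198^16 ≡ 233^2 = 54289 ≡ 32
198^32 ≡ 32^2 = 1024 ≡ 13
198^64 ≡ 13^2 = 169
198^128 ≡ 169^2 = 28561 ≡ 253
198^256 ≡ 253^2 = 64009 ≡ 316
292 = 256 + 32 + 4, so 198^292 ≡ 316·13·75 ≡ 82 (mod 337)
Right side y^r · r^s mod p:
281^2 = 78961 ≡ 103
281^4 ≡ 103^2 = 10609 ≡ 162
281^8 ≡ 162^2 = 26244 ≡ 295
281^16 ≡ 295^2 = 87025 ≡ 79
281^32 ≡ 79^2 = 6241 ≡ 175
281^64 ≡ 175^2 = 30625 ≡ 295
99 = 64 + 32 + 2 + 1, so 281^99 ≡ 295·175·103·281 ≡ 200 (mod 337)
99^2 = 9801 ≡ 28
99^4 ≡ 28^2 = 784 ≡ 110
99^8 ≡ 110^2 = 12100 ≡ 305
99^16 ≡ 305^2 = 93025 ≡ 13
99^32 ≡ 13^2 = 169
99^64 ≡ 169^2 = 28561 ≡ 253
99^128 ≡ 253^2 = 64009 ≡ 316
134 = 128 + 4 + 2, so 99^134 ≡ 316·110·28 ≡ 24 (mod 337)
200·24 = 4800 ≡ 82 (mod 337)
82 ≡ 82 (mod 337), so the signature is genuine.

valid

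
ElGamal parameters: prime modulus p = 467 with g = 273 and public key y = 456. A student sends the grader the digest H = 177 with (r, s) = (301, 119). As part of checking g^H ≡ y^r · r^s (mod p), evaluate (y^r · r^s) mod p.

Squares mod 467: 456^1≡456, 456^2≡121, 456^4≡164, 456^8≡277, 456^16≡141, 456^32≡267, 456^64≡305, 456^128≡92, 456^256≡58
301 = 256 + 32 + 8 + 4 + 1, so 456^301 ≡ 58·267·277·164·456 ≡ 51 (mod 467)
Squares mod 467: 301^1≡301, 301^2≡3, 301^4≡9, 301^8≡81, 301^16≡23, 301^32≡62, 301^64≡108
119 = 64 + 32 + 16 + 4 + 2 + 1, so 301^119 ≡ 108·62·23·9·3·301 ≡ 438 (mod 467)
y^r · r^s ≡ 51·438 = 22338 ≡ 389 (mod 467)

389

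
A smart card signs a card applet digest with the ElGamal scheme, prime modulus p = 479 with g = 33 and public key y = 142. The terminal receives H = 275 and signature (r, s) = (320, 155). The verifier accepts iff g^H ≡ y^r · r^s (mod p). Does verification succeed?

passes

Left side g^H mod p:
33^2 = 1089 ≡ 131
33^4 ≡ 131^2 = 17161 ≡ 396
33^8 ≡ 396^2 = 156816 ≡ 183
33^16 ≡ 183^2 = 33489 ≡ 438
33^32 ≡ 438^2 = 191844 ≡ 244
33^64 ≡ 244^2 = 59536 ≡ 140
33^128 ≡ 140^2 = 19600 ≡ 440
33^256 ≡ 440^2 = 193600 ≡ 84
275 = 256 + 16 + 2 + 1, so 33^275 ≡ 84·438·131·33 ≡ 345 (mod 479)
Right side y^r · r^s mod p:
142^2 = 20164 ≡ 46
142^4 ≡ 46^2 = 2116 ≡ 200
142^8 ≡ 200^2 = 40000 ≡ 243
142^16 ≡ 243^2 = 59049 ≡ 132
142^32 ≡ 132^2 = 17424 ≡ 180
142^64 ≡ 180^2 = 32400 ≡ 307
142^128 ≡ 307^2 = 94249 ≡ 365
142^256 ≡ 365^2 = 133225 ≡ 63
320 = 256 + 64, so 142^320 ≡ 63·307 ≡ 181 (mod 479)
320^2 = 102400 ≡ 373
320^4 ≡ 373^2 = 139129 ≡ 219
320^8 ≡ 219^2 = 47961 ≡ 61
320^16 ≡ 61^2 = 3721 ≡ 368
320^32 ≡ 368^2 = 135424 ≡ 346
320^64 ≡ 346^2 = 119716 ≡ 445
320^128 ≡ 445^2 = 198025 ≡ 198
155 = 128 + 16 + 8 + 2 + 1, so 320^155 ≡ 198·368·61·373·320 ≡ 338 (mod 479)
181·338 = 61178 ≡ 345 (mod 479)
345 ≡ 345 (mod 479), so the signature is genuine.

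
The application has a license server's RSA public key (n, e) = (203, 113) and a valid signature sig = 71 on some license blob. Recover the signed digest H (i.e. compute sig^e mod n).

71

sig^2 ≡ 71^2 = 5041 ≡ 169
sig^4 ≡ 169^2 = 28561 ≡ 141
sig^8 ≡ 141^2 = 19881 ≡ 190
sig^16 ≡ 190^2 = 36100 ≡ 169
sig^32 ≡ 169^2 = 28561 ≡ 141
sig^64 ≡ 141^2 = 19881 ≡ 190
113 = 64 + 32 + 16 + 1, so sig^113 ≡ 190·141·169·71 ≡ 71 (mod 203)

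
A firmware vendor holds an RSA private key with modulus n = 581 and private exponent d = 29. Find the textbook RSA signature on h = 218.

428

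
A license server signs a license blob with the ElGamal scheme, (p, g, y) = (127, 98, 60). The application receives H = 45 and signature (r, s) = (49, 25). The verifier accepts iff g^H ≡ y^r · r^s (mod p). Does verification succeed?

Left side g^H mod p:
98^2 = 9604 ≡ 79
98^4 ≡ 79^2 = 6241 ≡ 18
98^8 ≡ 18^2 = 324 ≡ 70
98^16 ≡ 70^2 = 4900 ≡ 74
98^32 ≡ 74^2 = 5476 ≡ 15
45 = 32 + 8 + 4 + 1, so 98^45 ≡ 15·70·18·98 ≡ 32 (mod 127)
Right side y^r · r^s mod p:
60^2 = 3600 ≡ 44
60^4 ≡ 44^2 = 1936 ≡ 31
60^8 ≡ 31^2 = 961 ≡ 72
60^16 ≡ 72^2 = 5184 ≡ 104
60^32 ≡ 104^2 = 10816 ≡ 21
49 = 32 + 16 + 1, so 60^49 ≡ 21·104·60 ≡ 103 (mod 127)
49^2 = 2401 ≡ 115
49^4 ≡ 115^2 = 13225 ≡ 17
49^8 ≡ 17^2 = 289 ≡ 35
49^16 ≡ 35^2 = 1225 ≡ 82
25 = 16 + 8 + 1, so 49^25 ≡ 82·35·49 ≡ 41 (mod 127)
103·41 = 4223 ≡ 32 (mod 127)
32 ≡ 32 (mod 127), so the signature is genuine.

passes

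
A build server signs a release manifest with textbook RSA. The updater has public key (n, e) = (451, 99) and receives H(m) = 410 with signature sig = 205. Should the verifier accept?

reject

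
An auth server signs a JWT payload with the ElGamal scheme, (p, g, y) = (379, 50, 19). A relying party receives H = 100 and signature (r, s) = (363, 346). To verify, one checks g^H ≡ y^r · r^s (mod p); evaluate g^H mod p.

324

Squares mod 379: 50^1≡50, 50^2≡226, 50^4≡290, 50^8≡341, 50^16≡307, 50^32≡257, 50^64≡103
100 = 64 + 32 + 4, so 50^100 ≡ 103·257·290 ≡ 324 (mod 379)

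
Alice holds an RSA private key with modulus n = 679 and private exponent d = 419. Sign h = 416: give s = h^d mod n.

h^2 ≡ 416^2 = 173056 ≡ 590
h^4 ≡ 590^2 = 348100 ≡ 452
h^8 ≡ 452^2 = 204304 ≡ 604
h^16 ≡ 604^2 = 364816 ≡ 193
h^32 ≡ 193^2 = 37249 ≡ 583
h^64 ≡ 583^2 = 339889 ≡ 389
h^128 ≡ 389^2 = 151321 ≡ 583
h^256 ≡ 583^2 = 339889 ≡ 389
419 = 256 + 128 + 32 + 2 + 1, so h^419 ≡ 389·583·583·590·416 ≡ 418 (mod 679)

418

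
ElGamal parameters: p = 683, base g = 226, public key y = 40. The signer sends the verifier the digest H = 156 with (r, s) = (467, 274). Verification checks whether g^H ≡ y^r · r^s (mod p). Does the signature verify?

Left side g^H mod p:
226^2 = 51076 ≡ 534
226^4 ≡ 534^2 = 285156 ≡ 345
226^8 ≡ 345^2 = 119025 ≡ 183
226^16 ≡ 183^2 = 33489 ≡ 22
226^32 ≡ 22^2 = 484
226^64 ≡ 484^2 = 234256 ≡ 670
226^128 ≡ 670^2 = 448900 ≡ 169
156 = 128 + 16 + 8 + 4, so 226^156 ≡ 169·22·183·345 ≡ 441 (mod 683)
Right side y^r · r^s mod p:
40^2 = 1600 ≡ 234
40^4 ≡ 234^2 = 54756 ≡ 116
40^8 ≡ 116^2 = 13456 ≡ 479
40^16 ≡ 479^2 = 229441 ≡ 636
40^32 ≡ 636^2 = 404496 ≡ 160
40^64 ≡ 160^2 = 25600 ≡ 329
40^128 ≡ 329^2 = 108241 ≡ 327
40^256 ≡ 327^2 = 106929 ≡ 381
467 = 256 + 128 + 64 + 16 + 2 + 1, so 40^467 ≡ 381·327·329·636·234·40 ≡ 483 (mod 683)
467^2 = 218089 ≡ 212
467^4 ≡ 212^2 = 44944 ≡ 549
467^8 ≡ 549^2 = 301401 ≡ 198
467^16 ≡ 198^2 = 39204 ≡ 273
467^32 ≡ 273^2 = 74529 ≡ 82
467^64 ≡ 82^2 = 6724 ≡ 577
467^128 ≡ 577^2 = 332929 ≡ 308
467^256 ≡ 308^2 = 94864 ≡ 610
274 = 256 + 16 + 2, so 467^274 ≡ 610·273·212 ≡ 90 (mod 683)
483·90 = 43470 ≡ 441 (mod 683)
441 ≡ 441 (mod 683), so the signature is genuine.

verifies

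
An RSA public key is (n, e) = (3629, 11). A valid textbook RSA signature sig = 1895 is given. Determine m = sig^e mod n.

3053

sig^11 mod 3629 = 3053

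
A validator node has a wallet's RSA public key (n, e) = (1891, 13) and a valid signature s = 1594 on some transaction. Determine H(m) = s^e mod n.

1623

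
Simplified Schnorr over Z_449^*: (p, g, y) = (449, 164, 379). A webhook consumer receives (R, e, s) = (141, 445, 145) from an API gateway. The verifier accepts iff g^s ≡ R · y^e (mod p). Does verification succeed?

g^s mod p:
Squares mod 449: 164^1≡164, 164^2≡405, 164^4≡140, 164^8≡293, 164^16≡90, 164^32≡18, 164^64≡324, 164^128≡359
145 = 128 + 16 + 1, so 164^145 ≡ 359·90·164 ≡ 191 (mod 449)
R · y^e mod p:
Squares mod 449: 379^1≡379, 379^2≡410, 379^4≡174, 379^8≡193, 379^16≡431, 379^32≡324, 379^64≡359, 379^128≡18, 379^256≡324
445 = 256 + 128 + 32 + 16 + 8 + 4 + 1, so 379^445 ≡ 324·18·324·431·193·174·379 ≡ 237 (mod 449)
141·237 = 33417 ≡ 191 (mod 449)
191 ≡ 191 (mod 449); signature holds.

passes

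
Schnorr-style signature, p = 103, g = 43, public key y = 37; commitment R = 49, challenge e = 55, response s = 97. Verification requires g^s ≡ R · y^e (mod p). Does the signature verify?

g^s mod p:
43^2 = 1849 ≡ 98
43^4 ≡ 98^2 = 9604 ≡ 25
43^8 ≡ 25^2 = 625 ≡ 7
43^16 ≡ 7^2 = 49
43^32 ≡ 49^2 = 2401 ≡ 32
43^64 ≡ 32^2 = 1024 ≡ 97
97 = 64 + 32 + 1, so 43^97 ≡ 97·32·43 ≡ 87 (mod 103)
R · y^e mod p:
37^2 = 1369 ≡ 30
37^4 ≡ 30^2 = 900 ≡ 76
37^8 ≡ 76^2 = 5776 ≡ 8
37^16 ≡ 8^2 = 64
37^32 ≡ 64^2 = 4096 ≡ 79
55 = 32 + 16 + 4 + 2 + 1, so 37^55 ≡ 79·64·76·30·37 ≡ 27 (mod 103)
49·27 = 1323 ≡ 87 (mod 103)
87 ≡ 87 (mod 103); signature holds.

verifies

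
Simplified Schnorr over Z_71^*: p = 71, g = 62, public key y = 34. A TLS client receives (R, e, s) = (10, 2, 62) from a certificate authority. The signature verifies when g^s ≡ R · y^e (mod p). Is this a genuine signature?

genuine

g^s mod p:
Squares mod 71: 62^1≡62, 62^2≡10, 62^4≡29, 62^8≡60, 62^16≡50, 62^32≡15
62 = 32 + 16 + 8 + 4 + 2, so 62^62 ≡ 15·50·60·29·10 ≡ 58 (mod 71)
R · y^e mod p:
Squares mod 71: 34^1≡34, 34^2≡20
34^2 ≡ 20 (mod 71)
10·20 = 200 ≡ 58 (mod 71)
58 ≡ 58 (mod 71); signature holds.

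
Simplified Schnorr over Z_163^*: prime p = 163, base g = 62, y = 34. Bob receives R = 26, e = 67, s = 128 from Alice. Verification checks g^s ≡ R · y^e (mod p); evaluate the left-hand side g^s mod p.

88

62^2 = 3844 ≡ 95
62^4 ≡ 95^2 = 9025 ≡ 60
62^8 ≡ 60^2 = 3600 ≡ 14
62^16 ≡ 14^2 = 196 ≡ 33
62^32 ≡ 33^2 = 1089 ≡ 111
62^64 ≡ 111^2 = 12321 ≡ 96
62^128 ≡ 96^2 = 9216 ≡ 88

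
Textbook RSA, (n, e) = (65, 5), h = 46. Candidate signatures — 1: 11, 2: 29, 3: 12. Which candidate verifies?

Candidate 1: Squares mod 65: 11^1≡11, 11^2≡56, 11^4≡16; 5 = 4 + 1, so 11^5 ≡ 16·11 ≡ 46 (mod 65)
  → matches h = 46
Candidate 2: Squares mod 65: 29^1≡29, 29^2≡61, 29^4≡16; 5 = 4 + 1, so 29^5 ≡ 16·29 ≡ 9 (mod 65)
Candidate 3: Squares mod 65: 12^1≡12, 12^2≡14, 12^4≡1; 5 = 4 + 1, so 12^5 ≡ 1·12 ≡ 12 (mod 65)

1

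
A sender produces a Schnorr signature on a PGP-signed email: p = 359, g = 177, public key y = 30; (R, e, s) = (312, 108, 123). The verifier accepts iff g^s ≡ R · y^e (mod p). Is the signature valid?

valid

g^s mod p:
Squares mod 359: 177^1≡177, 177^2≡96, 177^4≡241, 177^8≡282, 177^16≡185, 177^32≡120, 177^64≡40
123 = 64 + 32 + 16 + 8 + 2 + 1, so 177^123 ≡ 40·120·185·282·96·177 ≡ 334 (mod 359)
R · y^e mod p:
Squares mod 359: 30^1≡30, 30^2≡182, 30^4≡96, 30^8≡241, 30^16≡282, 30^32≡185, 30^64≡120
108 = 64 + 32 + 8 + 4, so 30^108 ≡ 120·185·241·96 ≡ 54 (mod 359)
312·54 = 16848 ≡ 334 (mod 359)
334 ≡ 334 (mod 359); signature holds.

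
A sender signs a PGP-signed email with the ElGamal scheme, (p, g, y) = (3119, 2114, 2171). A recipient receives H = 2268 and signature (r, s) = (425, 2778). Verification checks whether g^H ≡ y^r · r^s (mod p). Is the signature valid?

Left side g^H mod p:
Squares mod 3119: 2114^1≡2114, 2114^2≡2588, 2114^4≡1251, 2114^8≡2382, 2114^16≡463, 2114^32≡2277, 2114^64≡951, 2114^128≡3010, 2114^256≡2524, 2114^512≡1578, 2114^1024≡1122, 2114^2048≡1927
2268 = 2048 + 128 + 64 + 16 + 8 + 4, so 2114^2268 ≡ 1927·3010·951·463·2382·1251 ≡ 2649 (mod 3119)
Right side y^r · r^s mod p:
Squares mod 3119: 2171^1≡2171, 2171^2≡432, 2171^4≡2603, 2171^8≡1141, 2171^16≡1258, 2171^32≡1231, 2171^64≡2646, 2171^128≡2280, 2171^256≡2146
425 = 256 + 128 + 32 + 8 + 1, so 2171^425 ≡ 2146·2280·1231·1141·2171 ≡ 709 (mod 3119)
Squares mod 3119: 425^1≡425, 425^2≡2842, 425^4≡1873, 425^8≡2373, 425^16≡1334, 425^32≡1726, 425^64≡431, 425^128≡1740, 425^256≡2170, 425^512≡2329, 425^1024≡300, 425^2048≡2668
2778 = 2048 + 512 + 128 + 64 + 16 + 8 + 2, so 425^2778 ≡ 2668·2329·1740·431·1334·2373·2842 ≡ 2109 (mod 3119)
709·2109 = 1495281 ≡ 1280 (mod 3119)
2649 ≠ 1280, so verification fails.

invalid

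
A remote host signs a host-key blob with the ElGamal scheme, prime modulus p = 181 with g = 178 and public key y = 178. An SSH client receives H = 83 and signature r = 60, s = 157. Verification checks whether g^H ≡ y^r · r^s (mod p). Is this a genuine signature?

Left side g^H mod p:
178^2 = 31684 ≡ 9
178^4 ≡ 9^2 = 81
178^8 ≡ 81^2 = 6561 ≡ 45
178^16 ≡ 45^2 = 2025 ≡ 34
178^32 ≡ 34^2 = 1156 ≡ 70
178^64 ≡ 70^2 = 4900 ≡ 13
83 = 64 + 16 + 2 + 1, so 178^83 ≡ 13·34·9·178 ≡ 12 (mod 181)
Right side y^r · r^s mod p:
178^2 = 31684 ≡ 9
178^4 ≡ 9^2 = 81
178^8 ≡ 81^2 = 6561 ≡ 45
178^16 ≡ 45^2 = 2025 ≡ 34
178^32 ≡ 34^2 = 1156 ≡ 70
60 = 32 + 16 + 8 + 4, so 178^60 ≡ 70·34·45·81 ≡ 132 (mod 181)
60^2 = 3600 ≡ 161
60^4 ≡ 161^2 = 25921 ≡ 38
60^8 ≡ 38^2 = 1444 ≡ 177
60^16 ≡ 177^2 = 31329 ≡ 16
60^32 ≡ 16^2 = 256 ≡ 75
60^64 ≡ 75^2 = 5625 ≡ 14
60^128 ≡ 14^2 = 196 ≡ 15
157 = 128 + 16 + 8 + 4 + 1, so 60^157 ≡ 15·16·177·38·60 ≡ 33 (mod 181)
132·33 = 4356 ≡ 12 (mod 181)
12 ≡ 12 (mod 181), so the signature is genuine.

genuine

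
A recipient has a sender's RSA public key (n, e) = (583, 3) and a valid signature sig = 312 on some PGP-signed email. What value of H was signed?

526

sig^3 mod 583 = 526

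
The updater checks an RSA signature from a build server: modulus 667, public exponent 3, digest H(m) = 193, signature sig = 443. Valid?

yes

sig^2 ≡ 443^2 = 196249 ≡ 151
3 = 2 + 1, so sig^3 ≡ 151·443 ≡ 193 (mod 667)
193 = H(m), so the signature checks out.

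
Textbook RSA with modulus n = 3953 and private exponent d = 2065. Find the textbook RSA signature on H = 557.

3812

Squares mod 3953: H^1≡557, H^2≡1915, H^4≡2794, H^8≡3214, H^16≡607, H^32≡820, H^64≡390, H^128≡1886, H^256≡3249, H^512≡1491, H^1024≡1495, H^2048≡1580
2065 = 2048 + 16 + 1, so H^2065 ≡ 1580·607·557 ≡ 3812 (mod 3953)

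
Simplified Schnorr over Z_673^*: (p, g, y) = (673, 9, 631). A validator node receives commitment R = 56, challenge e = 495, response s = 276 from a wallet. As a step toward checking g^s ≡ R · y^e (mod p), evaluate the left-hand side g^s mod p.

117

9^276 mod 673 = 117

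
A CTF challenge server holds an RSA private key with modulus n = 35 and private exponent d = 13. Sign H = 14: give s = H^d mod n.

14

H^2 ≡ 14^2 = 196 ≡ 21
H^4 ≡ 21^2 = 441 ≡ 21
H^8 ≡ 21^2 = 441 ≡ 21
13 = 8 + 4 + 1, so H^13 ≡ 21·21·14 ≡ 14 (mod 35)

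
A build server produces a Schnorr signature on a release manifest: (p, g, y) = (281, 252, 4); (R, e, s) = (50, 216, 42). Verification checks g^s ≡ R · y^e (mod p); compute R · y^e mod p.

Squares mod 281: 4^1≡4, 4^2≡16, 4^4≡256, 4^8≡63, 4^16≡35, 4^32≡101, 4^64≡85, 4^128≡200
216 = 128 + 64 + 16 + 8, so 4^216 ≡ 200·85·35·63 ≡ 162 (mod 281)
R · y^e ≡ 50·162 = 8100 ≡ 232 (mod 281)

232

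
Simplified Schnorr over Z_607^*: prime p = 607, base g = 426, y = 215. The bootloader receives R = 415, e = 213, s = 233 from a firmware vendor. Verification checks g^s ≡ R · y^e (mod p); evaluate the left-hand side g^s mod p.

246

426^2 = 181476 ≡ 590
426^4 ≡ 590^2 = 348100 ≡ 289
426^8 ≡ 289^2 = 83521 ≡ 362
426^16 ≡ 362^2 = 131044 ≡ 539
426^32 ≡ 539^2 = 290521 ≡ 375
426^64 ≡ 375^2 = 140625 ≡ 408
426^128 ≡ 408^2 = 166464 ≡ 146
233 = 128 + 64 + 32 + 8 + 1, so 426^233 ≡ 146·408·375·362·426 ≡ 246 (mod 607)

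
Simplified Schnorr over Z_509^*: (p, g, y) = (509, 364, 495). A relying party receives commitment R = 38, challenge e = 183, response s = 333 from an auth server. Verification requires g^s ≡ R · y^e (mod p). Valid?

yes

g^s mod p:
364^2 = 132496 ≡ 156
364^4 ≡ 156^2 = 24336 ≡ 413
364^8 ≡ 413^2 = 170569 ≡ 54
364^16 ≡ 54^2 = 2916 ≡ 371
364^32 ≡ 371^2 = 137641 ≡ 211
364^64 ≡ 211^2 = 44521 ≡ 238
364^128 ≡ 238^2 = 56644 ≡ 145
364^256 ≡ 145^2 = 21025 ≡ 156
333 = 256 + 64 + 8 + 4 + 1, so 364^333 ≡ 156·238·54·413·364 ≡ 223 (mod 509)
R · y^e mod p:
495^2 = 245025 ≡ 196
495^4 ≡ 196^2 = 38416 ≡ 241
495^8 ≡ 241^2 = 58081 ≡ 55
495^16 ≡ 55^2 = 3025 ≡ 480
495^32 ≡ 480^2 = 230400 ≡ 332
495^64 ≡ 332^2 = 110224 ≡ 280
495^128 ≡ 280^2 = 78400 ≡ 14
183 = 128 + 32 + 16 + 4 + 2 + 1, so 495^183 ≡ 14·332·480·241·196·495 ≡ 180 (mod 509)
38·180 = 6840 ≡ 223 (mod 509)
223 ≡ 223 (mod 509); signature holds.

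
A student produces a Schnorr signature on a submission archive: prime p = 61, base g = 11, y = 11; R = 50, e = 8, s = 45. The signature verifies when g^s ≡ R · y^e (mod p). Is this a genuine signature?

forged

g^s mod p:
11^45 mod 61 = 11
R · y^e mod p:
11^8 mod 61 = 1
50·1 = 50 ≡ 50 (mod 61)
11 ≠ 50; the check fails.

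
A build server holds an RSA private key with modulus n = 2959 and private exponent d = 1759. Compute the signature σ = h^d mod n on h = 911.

1105

h^2 ≡ 911^2 = 829921 ≡ 1401
h^4 ≡ 1401^2 = 1962801 ≡ 984
h^8 ≡ 984^2 = 968256 ≡ 663
h^16 ≡ 663^2 = 439569 ≡ 1637
h^32 ≡ 1637^2 = 2679769 ≡ 1874
h^64 ≡ 1874^2 = 3511876 ≡ 2502
h^128 ≡ 2502^2 = 6260004 ≡ 1719
h^256 ≡ 1719^2 = 2954961 ≡ 1879
h^512 ≡ 1879^2 = 3530641 ≡ 554
h^1024 ≡ 554^2 = 306916 ≡ 2139
1759 = 1024 + 512 + 128 + 64 + 16 + 8 + 4 + 2 + 1, so h^1759 ≡ 2139·554·1719·2502·1637·663·984·1401·911 ≡ 1105 (mod 2959)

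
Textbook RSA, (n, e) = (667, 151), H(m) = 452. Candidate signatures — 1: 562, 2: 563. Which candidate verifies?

2

Candidate 1: Squares mod 667: 562^1≡562, 562^2≡353, 562^4≡547, 562^8≡393, 562^16≡372, 562^32≡315, 562^64≡509, 562^128≡285; 151 = 128 + 16 + 4 + 2 + 1, so 562^151 ≡ 285·372·547·353·562 ≡ 619 (mod 667)
Candidate 2: Squares mod 667: 563^1≡563, 563^2≡144, 563^4≡59, 563^8≡146, 563^16≡639, 563^32≡117, 563^64≡349, 563^128≡407; 151 = 128 + 16 + 4 + 2 + 1, so 563^151 ≡ 407·639·59·144·563 ≡ 452 (mod 667)
  → matches H(m) = 452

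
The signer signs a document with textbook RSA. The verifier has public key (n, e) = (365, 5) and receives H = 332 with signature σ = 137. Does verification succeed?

fails

σ^5 mod 365 = 227
227 ≠ 332, so verification fails.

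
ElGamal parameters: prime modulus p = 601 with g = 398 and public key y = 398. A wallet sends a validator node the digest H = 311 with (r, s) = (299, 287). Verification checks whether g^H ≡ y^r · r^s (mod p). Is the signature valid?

Left side g^H mod p:
398^2 = 158404 ≡ 341
398^4 ≡ 341^2 = 116281 ≡ 288
398^8 ≡ 288^2 = 82944 ≡ 6
398^16 ≡ 6^2 = 36
398^32 ≡ 36^2 = 1296 ≡ 94
398^64 ≡ 94^2 = 8836 ≡ 422
398^128 ≡ 422^2 = 178084 ≡ 188
398^256 ≡ 188^2 = 35344 ≡ 486
311 = 256 + 32 + 16 + 4 + 2 + 1, so 398^311 ≡ 486·94·36·288·341·398 ≡ 554 (mod 601)
Right side y^r · r^s mod p:
398^2 = 158404 ≡ 341
398^4 ≡ 341^2 = 116281 ≡ 288
398^8 ≡ 288^2 = 82944 ≡ 6
398^16 ≡ 6^2 = 36
398^32 ≡ 36^2 = 1296 ≡ 94
398^64 ≡ 94^2 = 8836 ≡ 422
398^128 ≡ 422^2 = 178084 ≡ 188
398^256 ≡ 188^2 = 35344 ≡ 486
299 = 256 + 32 + 8 + 2 + 1, so 398^299 ≡ 486·94·6·341·398 ≡ 225 (mod 601)
299^2 = 89401 ≡ 453
299^4 ≡ 453^2 = 205209 ≡ 268
299^8 ≡ 268^2 = 71824 ≡ 305
299^16 ≡ 305^2 = 93025 ≡ 471
299^32 ≡ 471^2 = 221841 ≡ 72
299^64 ≡ 72^2 = 5184 ≡ 376
299^128 ≡ 376^2 = 141376 ≡ 141
299^256 ≡ 141^2 = 19881 ≡ 48
287 = 256 + 16 + 8 + 4 + 2 + 1, so 299^287 ≡ 48·471·305·268·453·299 ≡ 100 (mod 601)
225·100 = 22500 ≡ 263 (mod 601)
554 ≠ 263, so verification fails.

invalid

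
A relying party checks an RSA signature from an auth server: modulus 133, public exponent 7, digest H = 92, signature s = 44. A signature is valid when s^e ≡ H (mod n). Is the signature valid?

invalid

s^2 ≡ 44^2 = 1936 ≡ 74
s^4 ≡ 74^2 = 5476 ≡ 23
7 = 4 + 2 + 1, so s^7 ≡ 23·74·44 ≡ 9 (mod 133)
9 ≠ 92, so verification fails.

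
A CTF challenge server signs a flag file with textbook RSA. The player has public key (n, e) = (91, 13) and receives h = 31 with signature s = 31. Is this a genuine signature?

genuine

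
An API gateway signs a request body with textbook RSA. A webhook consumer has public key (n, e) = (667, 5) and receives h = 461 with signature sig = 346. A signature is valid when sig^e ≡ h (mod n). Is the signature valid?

valid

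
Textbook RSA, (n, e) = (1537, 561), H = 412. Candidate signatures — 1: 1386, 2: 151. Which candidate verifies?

2

Candidate 1: Squares mod 1537: 1386^1≡1386, 1386^2≡1283, 1386^4≡1499, 1386^8≡1444, 1386^16≡964, 1386^32≡948, 1386^64≡1096, 1386^128≡819, 1386^256≡629, 1386^512≡632; 561 = 512 + 32 + 16 + 1, so 1386^561 ≡ 632·948·964·1386 ≡ 1125 (mod 1537)
Candidate 2: Squares mod 1537: 151^1≡151, 151^2≡1283, 151^4≡1499, 151^8≡1444, 151^16≡964, 151^32≡948, 151^64≡1096, 151^128≡819, 151^256≡629, 151^512≡632; 561 = 512 + 32 + 16 + 1, so 151^561 ≡ 632·948·964·151 ≡ 412 (mod 1537)
  → matches H = 412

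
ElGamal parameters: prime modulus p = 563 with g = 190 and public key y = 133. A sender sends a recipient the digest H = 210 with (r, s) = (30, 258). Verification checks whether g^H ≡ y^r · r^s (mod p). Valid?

Left side g^H mod p:
190^210 mod 563 = 428
Right side y^r · r^s mod p:
133^30 mod 563 = 275
30^258 mod 563 = 185
275·185 = 50875 ≡ 205 (mod 563)
428 ≠ 205, so verification fails.

no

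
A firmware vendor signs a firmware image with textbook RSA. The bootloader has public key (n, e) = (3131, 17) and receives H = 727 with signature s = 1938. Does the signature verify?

does not verify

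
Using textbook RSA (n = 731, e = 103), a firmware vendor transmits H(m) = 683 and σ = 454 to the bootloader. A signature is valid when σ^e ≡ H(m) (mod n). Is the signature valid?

invalid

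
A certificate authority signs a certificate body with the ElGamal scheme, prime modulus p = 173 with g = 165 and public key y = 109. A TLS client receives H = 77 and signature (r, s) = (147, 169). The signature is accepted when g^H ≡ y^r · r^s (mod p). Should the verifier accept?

Left side g^H mod p:
165^2 = 27225 ≡ 64
165^4 ≡ 64^2 = 4096 ≡ 117
165^8 ≡ 117^2 = 13689 ≡ 22
165^16 ≡ 22^2 = 484 ≡ 138
165^32 ≡ 138^2 = 19044 ≡ 14
165^64 ≡ 14^2 = 196 ≡ 23
77 = 64 + 8 + 4 + 1, so 165^77 ≡ 23·22·117·165 ≡ 58 (mod 173)
Right side y^r · r^s mod p:
109^2 = 11881 ≡ 117
109^4 ≡ 117^2 = 13689 ≡ 22
109^8 ≡ 22^2 = 484 ≡ 138
109^16 ≡ 138^2 = 19044 ≡ 14
109^32 ≡ 14^2 = 196 ≡ 23
109^64 ≡ 23^2 = 529 ≡ 10
109^128 ≡ 10^2 = 100
147 = 128 + 16 + 2 + 1, so 109^147 ≡ 100·14·117·109 ≡ 81 (mod 173)
147^2 = 21609 ≡ 157
147^4 ≡ 157^2 = 24649 ≡ 83
147^8 ≡ 83^2 = 6889 ≡ 142
147^16 ≡ 142^2 = 20164 ≡ 96
147^32 ≡ 96^2 = 9216 ≡ 47
147^64 ≡ 47^2 = 2209 ≡ 133
147^128 ≡ 133^2 = 17689 ≡ 43
169 = 128 + 32 + 8 + 1, so 147^169 ≡ 43·47·142·147 ≡ 131 (mod 173)
81·131 = 10611 ≡ 58 (mod 173)
58 ≡ 58 (mod 173), so the signature is genuine.

accept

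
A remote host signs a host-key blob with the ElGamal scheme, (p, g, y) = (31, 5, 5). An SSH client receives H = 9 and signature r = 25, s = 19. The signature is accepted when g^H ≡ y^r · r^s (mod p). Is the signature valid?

Left side g^H mod p:
Squares mod 31: 5^1≡5, 5^2≡25, 5^4≡5, 5^8≡25
9 = 8 + 1, so 5^9 ≡ 25·5 ≡ 1 (mod 31)
Right side y^r · r^s mod p:
Squares mod 31: 5^1≡5, 5^2≡25, 5^4≡5, 5^8≡25, 5^16≡5
25 = 16 + 8 + 1, so 5^25 ≡ 5·25·5 ≡ 5 (mod 31)
Squares mod 31: 25^1≡25, 25^2≡5, 25^4≡25, 25^8≡5, 25^16≡25
19 = 16 + 2 + 1, so 25^19 ≡ 25·5·25 ≡ 25 (mod 31)
5·25 = 125 ≡ 1 (mod 31)
1 ≡ 1 (mod 31), so the signature is genuine.

valid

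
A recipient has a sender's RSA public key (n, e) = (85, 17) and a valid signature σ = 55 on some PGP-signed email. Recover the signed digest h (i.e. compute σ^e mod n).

σ^2 ≡ 55^2 = 3025 ≡ 50
σ^4 ≡ 50^2 = 2500 ≡ 35
σ^8 ≡ 35^2 = 1225 ≡ 35
σ^16 ≡ 35^2 = 1225 ≡ 35
17 = 16 + 1, so σ^17 ≡ 35·55 ≡ 55 (mod 85)

55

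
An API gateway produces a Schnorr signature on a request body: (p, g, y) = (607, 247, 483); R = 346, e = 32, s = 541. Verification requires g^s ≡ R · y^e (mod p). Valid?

yes

g^s mod p:
247^2 = 61009 ≡ 309
247^4 ≡ 309^2 = 95481 ≡ 182
247^8 ≡ 182^2 = 33124 ≡ 346
247^16 ≡ 346^2 = 119716 ≡ 137
247^32 ≡ 137^2 = 18769 ≡ 559
247^64 ≡ 559^2 = 312481 ≡ 483
247^128 ≡ 483^2 = 233289 ≡ 201
247^256 ≡ 201^2 = 40401 ≡ 339
247^512 ≡ 339^2 = 114921 ≡ 198
541 = 512 + 16 + 8 + 4 + 1, so 247^541 ≡ 198·137·346·182·247 ≡ 369 (mod 607)
R · y^e mod p:
483^2 = 233289 ≡ 201
483^4 ≡ 201^2 = 40401 ≡ 339
483^8 ≡ 339^2 = 114921 ≡ 198
483^16 ≡ 198^2 = 39204 ≡ 356
483^32 ≡ 356^2 = 126736 ≡ 480
346·480 = 166080 ≡ 369 (mod 607)
369 ≡ 369 (mod 607); signature holds.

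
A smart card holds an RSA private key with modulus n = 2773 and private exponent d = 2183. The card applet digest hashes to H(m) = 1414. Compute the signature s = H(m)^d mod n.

1554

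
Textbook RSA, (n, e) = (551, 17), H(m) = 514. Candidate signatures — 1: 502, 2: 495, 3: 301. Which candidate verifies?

Candidate 1: Squares mod 551: 502^1≡502, 502^2≡197, 502^4≡239, 502^8≡368, 502^16≡429; 17 = 16 + 1, so 502^17 ≡ 429·502 ≡ 468 (mod 551)
Candidate 2: Squares mod 551: 495^1≡495, 495^2≡381, 495^4≡248, 495^8≡343, 495^16≡286; 17 = 16 + 1, so 495^17 ≡ 286·495 ≡ 514 (mod 551)
  → matches H(m) = 514
Candidate 3: Squares mod 551: 301^1≡301, 301^2≡237, 301^4≡518, 301^8≡538, 301^16≡169; 17 = 16 + 1, so 301^17 ≡ 169·301 ≡ 177 (mod 551)

2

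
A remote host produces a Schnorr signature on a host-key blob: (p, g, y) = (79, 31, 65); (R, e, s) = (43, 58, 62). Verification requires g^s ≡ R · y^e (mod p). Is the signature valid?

invalid

g^s mod p:
31^2 = 961 ≡ 13
31^4 ≡ 13^2 = 169 ≡ 11
31^8 ≡ 11^2 = 121 ≡ 42
31^16 ≡ 42^2 = 1764 ≡ 26
31^32 ≡ 26^2 = 676 ≡ 44
62 = 32 + 16 + 8 + 4 + 2, so 31^62 ≡ 44·26·42·11·13 ≡ 76 (mod 79)
R · y^e mod p:
65^2 = 4225 ≡ 38
65^4 ≡ 38^2 = 1444 ≡ 22
65^8 ≡ 22^2 = 484 ≡ 10
65^16 ≡ 10^2 = 100 ≡ 21
65^32 ≡ 21^2 = 441 ≡ 46
58 = 32 + 16 + 8 + 2, so 65^58 ≡ 46·21·10·38 ≡ 46 (mod 79)
43·46 = 1978 ≡ 3 (mod 79)
76 ≠ 3; the check fails.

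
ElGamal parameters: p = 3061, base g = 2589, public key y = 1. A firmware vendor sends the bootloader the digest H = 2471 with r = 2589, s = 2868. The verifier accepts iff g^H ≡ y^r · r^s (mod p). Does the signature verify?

does not verify

Left side g^H mod p:
2589^2 = 6702921 ≡ 2392
2589^4 ≡ 2392^2 = 5721664 ≡ 655
2589^8 ≡ 655^2 = 429025 ≡ 485
2589^16 ≡ 485^2 = 235225 ≡ 2589
2589^32 ≡ 2589^2 = 6702921 ≡ 2392
2589^64 ≡ 2392^2 = 5721664 ≡ 655
2589^128 ≡ 655^2 = 429025 ≡ 485
2589^256 ≡ 485^2 = 235225 ≡ 2589
2589^512 ≡ 2589^2 = 6702921 ≡ 2392
2589^1024 ≡ 2392^2 = 5721664 ≡ 655
2589^2048 ≡ 655^2 = 429025 ≡ 485
2471 = 2048 + 256 + 128 + 32 + 4 + 2 + 1, so 2589^2471 ≡ 485·2589·485·2392·655·2392·2589 ≡ 2589 (mod 3061)
Right side y^r · r^s mod p:
1^2 = 1
1^4 ≡ 1^2 = 1
1^8 ≡ 1^2 = 1
1^16 ≡ 1^2 = 1
1^32 ≡ 1^2 = 1
1^64 ≡ 1^2 = 1
1^128 ≡ 1^2 = 1
1^256 ≡ 1^2 = 1
1^512 ≡ 1^2 = 1
1^1024 ≡ 1^2 = 1
1^2048 ≡ 1^2 = 1
2589 = 2048 + 512 + 16 + 8 + 4 + 1, so 1^2589 ≡ 1·1·1·1·1·1 ≡ 1 (mod 3061)
2589^2 = 6702921 ≡ 2392
2589^4 ≡ 2392^2 = 5721664 ≡ 655
2589^8 ≡ 655^2 = 429025 ≡ 485
2589^16 ≡ 485^2 = 235225 ≡ 2589
2589^32 ≡ 2589^2 = 6702921 ≡ 2392
2589^64 ≡ 2392^2 = 5721664 ≡ 655
2589^128 ≡ 655^2 = 429025 ≡ 485
2589^256 ≡ 485^2 = 235225 ≡ 2589
2589^512 ≡ 2589^2 = 6702921 ≡ 2392
2589^1024 ≡ 2392^2 = 5721664 ≡ 655
2589^2048 ≡ 655^2 = 429025 ≡ 485
2868 = 2048 + 512 + 256 + 32 + 16 + 4, so 2589^2868 ≡ 485·2392·2589·2392·2589·655 ≡ 485 (mod 3061)
1·485 = 485 ≡ 485 (mod 3061)
2589 ≠ 485, so verification fails.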